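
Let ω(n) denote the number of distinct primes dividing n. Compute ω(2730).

2730 = 2 · 1365
1365 = 3 · 455
455 = 5 · 91
91 = 7 · 13
2730 = 2 · 3 · 5 · 7 · 13, which has 5 distinct prime factors.

5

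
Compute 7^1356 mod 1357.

163

7^1 ≡ 7 (mod 1357)
7^2 ≡ 7^2 = 49 ≡ 49 (mod 1357)
7^4 ≡ 49^2 = 2401 ≡ 1044 (mod 1357)
7^8 ≡ 1044^2 = 1089936 ≡ 265 (mod 1357)
7^16 ≡ 265^2 = 70225 ≡ 1018 (mod 1357)
7^32 ≡ 1018^2 = 1036324 ≡ 933 (mod 1357)
7^64 ≡ 933^2 = 870489 ≡ 652 (mod 1357)
7^128 ≡ 652^2 = 425104 ≡ 363 (mod 1357)
7^256 ≡ 363^2 = 131769 ≡ 140 (mod 1357)
7^512 ≡ 140^2 = 19600 ≡ 602 (mod 1357)
7^1024 ≡ 602^2 = 362404 ≡ 85 (mod 1357)
1356 = 1024 + 256 + 64 + 8 + 4 in binary powers of 2.
So 7^1356 ≡ 85 · 140 · 652 · 265 · 1044 ≡ 163 (mod 1357).
Since 163 ≠ 1, base 7 is a Fermat witness: 1357 is composite.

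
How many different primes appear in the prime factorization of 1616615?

1616615 = 5 · 323323
323323 = 7 · 46189
46189 = 11 · 4199
4199 = 13 · 323
323 = 17 · 19
1616615 = 5 · 7 · 11 · 13 · 17 · 19, which has 6 distinct prime factors.

6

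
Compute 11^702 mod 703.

1

11^1 ≡ 11 (mod 703)
11^2 ≡ 11^2 = 121 ≡ 121 (mod 703)
11^4 ≡ 121^2 = 14641 ≡ 581 (mod 703)
11^8 ≡ 581^2 = 337561 ≡ 121 (mod 703)
11^16 ≡ 121^2 = 14641 ≡ 581 (mod 703)
11^32 ≡ 581^2 = 337561 ≡ 121 (mod 703)
11^64 ≡ 121^2 = 14641 ≡ 581 (mod 703)
11^128 ≡ 581^2 = 337561 ≡ 121 (mod 703)
11^256 ≡ 121^2 = 14641 ≡ 581 (mod 703)
11^512 ≡ 581^2 = 337561 ≡ 121 (mod 703)
702 = 512 + 128 + 32 + 16 + 8 + 4 + 2 in binary powers of 2.
So 11^702 ≡ 121 · 121 · 121 · 581 · 121 · 581 · 121 ≡ 1 (mod 703).
Since the result is 1, base 11 gives no evidence that 703 is composite.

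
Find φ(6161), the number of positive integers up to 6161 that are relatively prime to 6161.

Factor: 6161 = 61 · 101.
φ(6161) = (61−1) · (101−1) = 60 · 100 = 6000.

6000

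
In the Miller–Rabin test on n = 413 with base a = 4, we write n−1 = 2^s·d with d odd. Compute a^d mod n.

413 − 1 = 412 = 2^2 · 103, so d = 103.
4^1 ≡ 4 (mod 413)
4^2 ≡ 4^2 = 16 ≡ 16 (mod 413)
4^4 ≡ 16^2 = 256 ≡ 256 (mod 413)
4^8 ≡ 256^2 = 65536 ≡ 282 (mod 413)
4^16 ≡ 282^2 = 79524 ≡ 228 (mod 413)
4^32 ≡ 228^2 = 51984 ≡ 359 (mod 413)
4^64 ≡ 359^2 = 128881 ≡ 25 (mod 413)
103 = 64 + 32 + 4 + 2 + 1 in binary powers of 2.
So 4^103 ≡ 25 · 359 · 256 · 16 · 4 ≡ 228 (mod 413).
Squaring chain: 228 → 359; never reaches −1, so base 4 is a Miller–Rabin witness that 413 is composite.

228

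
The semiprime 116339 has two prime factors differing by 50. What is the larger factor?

367

Since p = q + 50, we have 116339 = q(q + 50), so q² + 50q − 116339 = 0.
Discriminant: 50² + 4·116339 = 2500 + 465356 = 467856; √467856 = 684.
q = (−50 + 684)/2 = 317, and p = q + 50 = 367.
Check: 317 · 367 = 116339.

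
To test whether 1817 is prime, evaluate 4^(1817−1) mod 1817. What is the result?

4^1 ≡ 4 (mod 1817)
4^2 ≡ 4^2 = 16 ≡ 16 (mod 1817)
4^4 ≡ 16^2 = 256 ≡ 256 (mod 1817)
4^8 ≡ 256^2 = 65536 ≡ 124 (mod 1817)
4^16 ≡ 124^2 = 15376 ≡ 840 (mod 1817)
4^32 ≡ 840^2 = 705600 ≡ 604 (mod 1817)
4^64 ≡ 604^2 = 364816 ≡ 1416 (mod 1817)
4^128 ≡ 1416^2 = 2005056 ≡ 905 (mod 1817)
4^256 ≡ 905^2 = 819025 ≡ 1375 (mod 1817)
4^512 ≡ 1375^2 = 1890625 ≡ 945 (mod 1817)
4^1024 ≡ 945^2 = 893025 ≡ 878 (mod 1817)
1816 = 1024 + 512 + 256 + 16 + 8 in binary powers of 2.
So 4^1816 ≡ 878 · 945 · 1375 · 840 · 124 ≡ 901 (mod 1817).
Since 901 ≠ 1, base 4 is a Fermat witness: 1817 is composite.

901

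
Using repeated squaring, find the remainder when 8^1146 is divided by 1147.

8^1 ≡ 8 (mod 1147)
8^2 ≡ 8^2 = 64 ≡ 64 (mod 1147)
8^4 ≡ 64^2 = 4096 ≡ 655 (mod 1147)
8^8 ≡ 655^2 = 429025 ≡ 47 (mod 1147)
8^16 ≡ 47^2 = 2209 ≡ 1062 (mod 1147)
8^32 ≡ 1062^2 = 1127844 ≡ 343 (mod 1147)
8^64 ≡ 343^2 = 117649 ≡ 655 (mod 1147)
8^128 ≡ 655^2 = 429025 ≡ 47 (mod 1147)
8^256 ≡ 47^2 = 2209 ≡ 1062 (mod 1147)
8^512 ≡ 1062^2 = 1127844 ≡ 343 (mod 1147)
8^1024 ≡ 343^2 = 117649 ≡ 655 (mod 1147)
1146 = 1024 + 64 + 32 + 16 + 8 + 2 in binary powers of 2.
So 8^1146 ≡ 655 · 655 · 343 · 1062 · 47 · 64 ≡ 628 (mod 1147).
Since 628 ≠ 1, base 8 is a Fermat witness: 1147 is composite.

628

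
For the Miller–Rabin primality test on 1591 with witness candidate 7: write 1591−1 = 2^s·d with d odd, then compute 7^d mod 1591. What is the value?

343

1591 − 1 = 1590 = 2^1 · 795, so d = 795.
7^1 ≡ 7 (mod 1591)
7^2 ≡ 7^2 = 49 ≡ 49 (mod 1591)
7^4 ≡ 49^2 = 2401 ≡ 810 (mod 1591)
7^8 ≡ 810^2 = 656100 ≡ 608 (mod 1591)
7^16 ≡ 608^2 = 369664 ≡ 552 (mod 1591)
7^32 ≡ 552^2 = 304704 ≡ 823 (mod 1591)
7^64 ≡ 823^2 = 677329 ≡ 1154 (mod 1591)
7^128 ≡ 1154^2 = 1331716 ≡ 49 (mod 1591)
7^256 ≡ 49^2 = 2401 ≡ 810 (mod 1591)
7^512 ≡ 810^2 = 656100 ≡ 608 (mod 1591)
795 = 512 + 256 + 16 + 8 + 2 + 1 in binary powers of 2.
So 7^795 ≡ 608 · 810 · 552 · 608 · 49 · 7 ≡ 343 (mod 1591).
Squaring chain: 343; never reaches −1, so base 7 is a Miller–Rabin witness that 1591 is composite.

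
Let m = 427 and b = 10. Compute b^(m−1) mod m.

393

10^1 ≡ 10 (mod 427)
10^2 ≡ 10^2 = 100 ≡ 100 (mod 427)
10^4 ≡ 100^2 = 10000 ≡ 179 (mod 427)
10^8 ≡ 179^2 = 32041 ≡ 16 (mod 427)
10^16 ≡ 16^2 = 256 ≡ 256 (mod 427)
10^32 ≡ 256^2 = 65536 ≡ 205 (mod 427)
10^64 ≡ 205^2 = 42025 ≡ 179 (mod 427)
10^128 ≡ 179^2 = 32041 ≡ 16 (mod 427)
10^256 ≡ 16^2 = 256 ≡ 256 (mod 427)
426 = 256 + 128 + 32 + 8 + 2 in binary powers of 2.
So 10^426 ≡ 256 · 16 · 205 · 16 · 100 ≡ 393 (mod 427).
Since 393 ≠ 1, base 10 is a Fermat witness: 427 is composite.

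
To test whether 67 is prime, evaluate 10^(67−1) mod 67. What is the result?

10^1 ≡ 10 (mod 67)
10^2 ≡ 10^2 = 100 ≡ 33 (mod 67)
10^4 ≡ 33^2 = 1089 ≡ 17 (mod 67)
10^8 ≡ 17^2 = 289 ≡ 21 (mod 67)
10^16 ≡ 21^2 = 441 ≡ 39 (mod 67)
10^32 ≡ 39^2 = 1521 ≡ 47 (mod 67)
10^64 ≡ 47^2 = 2209 ≡ 65 (mod 67)
66 = 64 + 2 in binary powers of 2.
So 10^66 ≡ 65 · 33 ≡ 1 (mod 67).
Since the result is 1, base 10 gives no evidence that 67 is composite.

1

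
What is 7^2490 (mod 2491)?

713

7^1 ≡ 7 (mod 2491)
7^2 ≡ 7^2 = 49 ≡ 49 (mod 2491)
7^4 ≡ 49^2 = 2401 ≡ 2401 (mod 2491)
7^8 ≡ 2401^2 = 5764801 ≡ 627 (mod 2491)
7^16 ≡ 627^2 = 393129 ≡ 2042 (mod 2491)
7^32 ≡ 2042^2 = 4169764 ≡ 2321 (mod 2491)
7^64 ≡ 2321^2 = 5387041 ≡ 1499 (mod 2491)
7^128 ≡ 1499^2 = 2247001 ≡ 119 (mod 2491)
7^256 ≡ 119^2 = 14161 ≡ 1706 (mod 2491)
7^512 ≡ 1706^2 = 2910436 ≡ 948 (mod 2491)
7^1024 ≡ 948^2 = 898704 ≡ 1944 (mod 2491)
7^2048 ≡ 1944^2 = 3779136 ≡ 289 (mod 2491)
2490 = 2048 + 256 + 128 + 32 + 16 + 8 + 2 in binary powers of 2.
So 7^2490 ≡ 289 · 1706 · 119 · 2321 · 2042 · 627 · 49 ≡ 713 (mod 2491).
Since 713 ≠ 1, base 7 is a Fermat witness: 2491 is composite.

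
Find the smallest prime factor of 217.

7

217 is odd.
Digit sum 10, not divisible by 3.
Ends in 7: not divisible by 5.
7: 217 = 7·31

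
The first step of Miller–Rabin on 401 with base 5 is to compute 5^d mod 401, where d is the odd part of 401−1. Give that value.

401 − 1 = 400 = 2^4 · 25, so d = 25.
5^1 ≡ 5 (mod 401)
5^2 ≡ 5^2 = 25 ≡ 25 (mod 401)
5^4 ≡ 25^2 = 625 ≡ 224 (mod 401)
5^8 ≡ 224^2 = 50176 ≡ 51 (mod 401)
5^16 ≡ 51^2 = 2601 ≡ 195 (mod 401)
25 = 16 + 8 + 1 in binary powers of 2.
So 5^25 ≡ 195 · 51 · 5 ≡ 1 (mod 401).
Since 5^d ≡ 1 (mod 401), base 5 does not prove 401 composite.

1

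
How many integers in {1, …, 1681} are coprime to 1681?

Factor: 1681 = 41^2.
φ(1681) = 41^1·(41−1) = 1640.

1640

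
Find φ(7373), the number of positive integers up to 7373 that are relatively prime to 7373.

7200

Factor: 7373 = 73 · 101.
φ(7373) = (73−1) · (101−1) = 72 · 100 = 7200.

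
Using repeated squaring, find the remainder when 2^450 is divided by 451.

122

2^1 ≡ 2 (mod 451)
2^2 ≡ 2^2 = 4 ≡ 4 (mod 451)
2^4 ≡ 4^2 = 16 ≡ 16 (mod 451)
2^8 ≡ 16^2 = 256 ≡ 256 (mod 451)
2^16 ≡ 256^2 = 65536 ≡ 141 (mod 451)
2^32 ≡ 141^2 = 19881 ≡ 37 (mod 451)
2^64 ≡ 37^2 = 1369 ≡ 16 (mod 451)
2^128 ≡ 16^2 = 256 ≡ 256 (mod 451)
2^256 ≡ 256^2 = 65536 ≡ 141 (mod 451)
450 = 256 + 128 + 64 + 2 in binary powers of 2.
So 2^450 ≡ 141 · 256 · 16 · 4 ≡ 122 (mod 451).
Since 122 ≠ 1, base 2 is a Fermat witness: 451 is composite.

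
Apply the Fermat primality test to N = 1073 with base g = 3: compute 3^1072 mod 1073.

848

3^1 ≡ 3 (mod 1073)
3^2 ≡ 3^2 = 9 ≡ 9 (mod 1073)
3^4 ≡ 9^2 = 81 ≡ 81 (mod 1073)
3^8 ≡ 81^2 = 6561 ≡ 123 (mod 1073)
3^16 ≡ 123^2 = 15129 ≡ 107 (mod 1073)
3^32 ≡ 107^2 = 11449 ≡ 719 (mod 1073)
3^64 ≡ 719^2 = 516961 ≡ 848 (mod 1073)
3^128 ≡ 848^2 = 719104 ≡ 194 (mod 1073)
3^256 ≡ 194^2 = 37636 ≡ 81 (mod 1073)
3^512 ≡ 81^2 = 6561 ≡ 123 (mod 1073)
3^1024 ≡ 123^2 = 15129 ≡ 107 (mod 1073)
1072 = 1024 + 32 + 16 in binary powers of 2.
So 3^1072 ≡ 107 · 719 · 107 ≡ 848 (mod 1073).
Since 848 ≠ 1, base 3 is a Fermat witness: 1073 is composite.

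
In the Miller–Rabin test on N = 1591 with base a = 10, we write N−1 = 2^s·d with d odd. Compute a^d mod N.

1591 − 1 = 1590 = 2^1 · 795, so d = 795.
10^1 ≡ 10 (mod 1591)
10^2 ≡ 10^2 = 100 ≡ 100 (mod 1591)
10^4 ≡ 100^2 = 10000 ≡ 454 (mod 1591)
10^8 ≡ 454^2 = 206116 ≡ 877 (mod 1591)
10^16 ≡ 877^2 = 769129 ≡ 676 (mod 1591)
10^32 ≡ 676^2 = 456976 ≡ 359 (mod 1591)
10^64 ≡ 359^2 = 128881 ≡ 10 (mod 1591)
10^128 ≡ 10^2 = 100 ≡ 100 (mod 1591)
10^256 ≡ 100^2 = 10000 ≡ 454 (mod 1591)
10^512 ≡ 454^2 = 206116 ≡ 877 (mod 1591)
795 = 512 + 256 + 16 + 8 + 2 + 1 in binary powers of 2.
So 10^795 ≡ 877 · 454 · 676 · 877 · 100 · 10 ≡ 778 (mod 1591).
Squaring chain: 778; never reaches −1, so base 10 is a Miller–Rabin witness that 1591 is composite.

778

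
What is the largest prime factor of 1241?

1241 = 17 · 73
73 is prime.
So 1241 = 17 · 73; the largest prime factor is 73.

73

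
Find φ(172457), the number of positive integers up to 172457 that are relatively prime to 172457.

162864

Factor: 172457 = 37 · 59 · 79.
φ(172457) = (37−1) · (59−1) · (79−1) = 36 · 58 · 78 = 162864.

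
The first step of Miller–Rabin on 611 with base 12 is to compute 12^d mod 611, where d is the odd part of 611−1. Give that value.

168

611 − 1 = 610 = 2^1 · 305, so d = 305.
12^1 ≡ 12 (mod 611)
12^2 ≡ 12^2 = 144 ≡ 144 (mod 611)
12^4 ≡ 144^2 = 20736 ≡ 573 (mod 611)
12^8 ≡ 573^2 = 328329 ≡ 222 (mod 611)
12^16 ≡ 222^2 = 49284 ≡ 404 (mod 611)
12^32 ≡ 404^2 = 163216 ≡ 79 (mod 611)
12^64 ≡ 79^2 = 6241 ≡ 131 (mod 611)
12^128 ≡ 131^2 = 17161 ≡ 53 (mod 611)
12^256 ≡ 53^2 = 2809 ≡ 365 (mod 611)
305 = 256 + 32 + 16 + 1 in binary powers of 2.
So 12^305 ≡ 365 · 79 · 404 · 12 ≡ 168 (mod 611).
Squaring chain: 168; never reaches −1, so base 12 is a Miller–Rabin witness that 611 is composite.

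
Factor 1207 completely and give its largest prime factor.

71

1207 = 17 · 71
71 is prime.
So 1207 = 17 · 71; the largest prime factor is 71.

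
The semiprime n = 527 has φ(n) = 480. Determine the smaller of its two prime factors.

φ(n) = (p−1)(q−1) = n − (p+q) + 1, so p + q = 527 − 480 + 1 = 48.
p and q are the roots of t² − 48t + 527 = 0.
Discriminant: 48² − 4·527 = 2304 − 2108 = 196; √196 = 14.
q = (48 − 14)/2 = 17, p = (48 + 14)/2 = 31.
Check: 17 · 31 = 527.

17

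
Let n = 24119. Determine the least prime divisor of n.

24119 is odd.
Digit sum 17, not divisible by 3.
Ends in 9: not divisible by 5.
7: 24119 = 7·3445 + 4
11: 24119 = 11·2192 + 7
13: 24119 = 13·1855 + 4
17: 24119 = 17·1418 + 13
19: 24119 = 19·1269 + 8
23: 24119 = 23·1048 + 15
29: 24119 = 29·831 + 20
31: 24119 = 31·778 + 1
37: 24119 = 37·651 + 32
41: 24119 = 41·588 + 11
43: 24119 = 43·560 + 39
47: 24119 = 47·513 + 8
53: 24119 = 53·455 + 4
59: 24119 = 59·408 + 47
61: 24119 = 61·395 + 24
67: 24119 = 67·359 + 66
71: 24119 = 71·339 + 50
73: 24119 = 73·330 + 29
79: 24119 = 79·305 + 24
83: 24119 = 83·290 + 49
89: 24119 = 89·271

89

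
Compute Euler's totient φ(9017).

Factor: 9017 = 71 · 127.
φ(9017) = (71−1) · (127−1) = 70 · 126 = 8820.

8820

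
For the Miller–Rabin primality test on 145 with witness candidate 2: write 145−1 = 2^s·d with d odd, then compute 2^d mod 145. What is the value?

77

145 − 1 = 144 = 2^4 · 9, so d = 9.
2^1 ≡ 2 (mod 145)
2^2 ≡ 2^2 = 4 ≡ 4 (mod 145)
2^4 ≡ 4^2 = 16 ≡ 16 (mod 145)
2^8 ≡ 16^2 = 256 ≡ 111 (mod 145)
9 = 8 + 1 in binary powers of 2.
So 2^9 ≡ 111 · 2 ≡ 77 (mod 145).
Squaring chain: 77 → 129 → 111 → 141; never reaches −1, so base 2 is a Miller–Rabin witness that 145 is composite.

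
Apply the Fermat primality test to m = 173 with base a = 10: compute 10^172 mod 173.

10^1 ≡ 10 (mod 173)
10^2 ≡ 10^2 = 100 ≡ 100 (mod 173)
10^4 ≡ 100^2 = 10000 ≡ 139 (mod 173)
10^8 ≡ 139^2 = 19321 ≡ 118 (mod 173)
10^16 ≡ 118^2 = 13924 ≡ 84 (mod 173)
10^32 ≡ 84^2 = 7056 ≡ 136 (mod 173)
10^64 ≡ 136^2 = 18496 ≡ 158 (mod 173)
10^128 ≡ 158^2 = 24964 ≡ 52 (mod 173)
172 = 128 + 32 + 8 + 4 in binary powers of 2.
So 10^172 ≡ 52 · 136 · 118 · 139 ≡ 1 (mod 173).
Since the result is 1, base 10 gives no evidence that 173 is composite.

1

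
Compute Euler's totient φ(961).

Factor: 961 = 31^2.
φ(961) = 31^1·(31−1) = 930.

930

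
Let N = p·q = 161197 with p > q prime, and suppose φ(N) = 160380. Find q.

331

φ(n) = (p−1)(q−1) = n − (p+q) + 1, so p + q = 161197 − 160380 + 1 = 818.
p and q are the roots of t² − 818t + 161197 = 0.
Discriminant: 818² − 4·161197 = 669124 − 644788 = 24336; √24336 = 156.
q = (818 − 156)/2 = 331, p = (818 + 156)/2 = 487.
Check: 331 · 487 = 161197.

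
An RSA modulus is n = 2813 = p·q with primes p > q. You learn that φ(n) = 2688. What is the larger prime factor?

φ(n) = (p−1)(q−1) = n − (p+q) + 1, so p + q = 2813 − 2688 + 1 = 126.
p and q are the roots of t² − 126t + 2813 = 0.
Discriminant: 126² − 4·2813 = 15876 − 11252 = 4624; √4624 = 68.
q = (126 − 68)/2 = 29, p = (126 + 68)/2 = 97.
Check: 29 · 97 = 2813.

97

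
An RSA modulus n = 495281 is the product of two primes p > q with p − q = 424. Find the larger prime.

Since p = q + 424, we have 495281 = q(q + 424), so q² + 424q − 495281 = 0.
Discriminant: 424² + 4·495281 = 179776 + 1981124 = 2160900; √2160900 = 1470.
q = (−424 + 1470)/2 = 523, and p = q + 424 = 947.
Check: 523 · 947 = 495281.

947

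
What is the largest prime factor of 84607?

84607 = 19 · 4453
4453 = 61 · 73
73 is prime.
So 84607 = 19 · 61 · 73; the largest prime factor is 73.

73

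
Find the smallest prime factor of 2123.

2123 is odd.
Digit sum 8, not divisible by 3.
Ends in 3: not divisible by 5.
7: 2123 = 7·303 + 2
11: 2123 = 11·193

11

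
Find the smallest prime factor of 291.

291 is odd.
Digit sum 12, divisible by 3.

3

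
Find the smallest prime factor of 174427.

11

174427 is odd.
Digit sum 25, not divisible by 3.
Ends in 7: not divisible by 5.
7: 174427 = 7·24918 + 1
11: 174427 = 11·15857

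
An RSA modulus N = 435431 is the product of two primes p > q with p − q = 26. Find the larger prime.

673

Since p = q + 26, we have 435431 = q(q + 26), so q² + 26q − 435431 = 0.
Discriminant: 26² + 4·435431 = 676 + 1741724 = 1742400; √1742400 = 1320.
q = (−26 + 1320)/2 = 647, and p = q + 26 = 673.
Check: 647 · 673 = 435431.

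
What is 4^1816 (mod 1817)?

901

4^1 ≡ 4 (mod 1817)
4^2 ≡ 4^2 = 16 ≡ 16 (mod 1817)
4^4 ≡ 16^2 = 256 ≡ 256 (mod 1817)
4^8 ≡ 256^2 = 65536 ≡ 124 (mod 1817)
4^16 ≡ 124^2 = 15376 ≡ 840 (mod 1817)
4^32 ≡ 840^2 = 705600 ≡ 604 (mod 1817)
4^64 ≡ 604^2 = 364816 ≡ 1416 (mod 1817)
4^128 ≡ 1416^2 = 2005056 ≡ 905 (mod 1817)
4^256 ≡ 905^2 = 819025 ≡ 1375 (mod 1817)
4^512 ≡ 1375^2 = 1890625 ≡ 945 (mod 1817)
4^1024 ≡ 945^2 = 893025 ≡ 878 (mod 1817)
1816 = 1024 + 512 + 256 + 16 + 8 in binary powers of 2.
So 4^1816 ≡ 878 · 945 · 1375 · 840 · 124 ≡ 901 (mod 1817).
Since 901 ≠ 1, base 4 is a Fermat witness: 1817 is composite.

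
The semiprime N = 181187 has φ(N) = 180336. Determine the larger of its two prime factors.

443

φ(n) = (p−1)(q−1) = n − (p+q) + 1, so p + q = 181187 − 180336 + 1 = 852.
p and q are the roots of t² − 852t + 181187 = 0.
Discriminant: 852² − 4·181187 = 725904 − 724748 = 1156; √1156 = 34.
q = (852 − 34)/2 = 409, p = (852 + 34)/2 = 443.
Check: 409 · 443 = 181187.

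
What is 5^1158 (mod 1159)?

729

5^1 ≡ 5 (mod 1159)
5^2 ≡ 5^2 = 25 ≡ 25 (mod 1159)
5^4 ≡ 25^2 = 625 ≡ 625 (mod 1159)
5^8 ≡ 625^2 = 390625 ≡ 42 (mod 1159)
5^16 ≡ 42^2 = 1764 ≡ 605 (mod 1159)
5^32 ≡ 605^2 = 366025 ≡ 940 (mod 1159)
5^64 ≡ 940^2 = 883600 ≡ 442 (mod 1159)
5^128 ≡ 442^2 = 195364 ≡ 652 (mod 1159)
5^256 ≡ 652^2 = 425104 ≡ 910 (mod 1159)
5^512 ≡ 910^2 = 828100 ≡ 574 (mod 1159)
5^1024 ≡ 574^2 = 329476 ≡ 320 (mod 1159)
1158 = 1024 + 128 + 4 + 2 in binary powers of 2.
So 5^1158 ≡ 320 · 652 · 625 · 25 ≡ 729 (mod 1159).
Since 729 ≠ 1, base 5 is a Fermat witness: 1159 is composite.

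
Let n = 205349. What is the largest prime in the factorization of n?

205349 = 29 · 7081
7081 = 73 · 97
97 is prime.
So 205349 = 29 · 73 · 97; the largest prime factor is 97.

97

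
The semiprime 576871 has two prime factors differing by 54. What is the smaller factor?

Since p = q + 54, we have 576871 = q(q + 54), so q² + 54q − 576871 = 0.
Discriminant: 54² + 4·576871 = 2916 + 2307484 = 2310400; √2310400 = 1520.
q = (−54 + 1520)/2 = 733, and p = q + 54 = 787.
Check: 733 · 787 = 576871.

733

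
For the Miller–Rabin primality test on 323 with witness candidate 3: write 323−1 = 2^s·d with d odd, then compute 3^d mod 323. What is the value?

323 − 1 = 322 = 2^1 · 161, so d = 161.
3^1 ≡ 3 (mod 323)
3^2 ≡ 3^2 = 9 ≡ 9 (mod 323)
3^4 ≡ 9^2 = 81 ≡ 81 (mod 323)
3^8 ≡ 81^2 = 6561 ≡ 101 (mod 323)
3^16 ≡ 101^2 = 10201 ≡ 188 (mod 323)
3^32 ≡ 188^2 = 35344 ≡ 137 (mod 323)
3^64 ≡ 137^2 = 18769 ≡ 35 (mod 323)
3^128 ≡ 35^2 = 1225 ≡ 256 (mod 323)
161 = 128 + 32 + 1 in binary powers of 2.
So 3^161 ≡ 256 · 137 · 3 ≡ 241 (mod 323).
Squaring chain: 241; never reaches −1, so base 3 is a Miller–Rabin witness that 323 is composite.

241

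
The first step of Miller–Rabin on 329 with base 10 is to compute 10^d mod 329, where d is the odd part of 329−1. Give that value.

138

329 − 1 = 328 = 2^3 · 41, so d = 41.
10^1 ≡ 10 (mod 329)
10^2 ≡ 10^2 = 100 ≡ 100 (mod 329)
10^4 ≡ 100^2 = 10000 ≡ 130 (mod 329)
10^8 ≡ 130^2 = 16900 ≡ 121 (mod 329)
10^16 ≡ 121^2 = 14641 ≡ 165 (mod 329)
10^32 ≡ 165^2 = 27225 ≡ 247 (mod 329)
41 = 32 + 8 + 1 in binary powers of 2.
So 10^41 ≡ 247 · 121 · 10 ≡ 138 (mod 329).
Squaring chain: 138 → 291 → 128; never reaches −1, so base 10 is a Miller–Rabin witness that 329 is composite.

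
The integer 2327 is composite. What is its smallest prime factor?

13

2327 is odd.
Digit sum 14, not divisible by 3.
Ends in 7: not divisible by 5.
7: 2327 = 7·332 + 3
11: 2327 = 11·211 + 6
13: 2327 = 13·179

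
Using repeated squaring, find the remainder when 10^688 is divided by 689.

16

10^1 ≡ 10 (mod 689)
10^2 ≡ 10^2 = 100 ≡ 100 (mod 689)
10^4 ≡ 100^2 = 10000 ≡ 354 (mod 689)
10^8 ≡ 354^2 = 125316 ≡ 607 (mod 689)
10^16 ≡ 607^2 = 368449 ≡ 523 (mod 689)
10^32 ≡ 523^2 = 273529 ≡ 685 (mod 689)
10^64 ≡ 685^2 = 469225 ≡ 16 (mod 689)
10^128 ≡ 16^2 = 256 ≡ 256 (mod 689)
10^256 ≡ 256^2 = 65536 ≡ 81 (mod 689)
10^512 ≡ 81^2 = 6561 ≡ 360 (mod 689)
688 = 512 + 128 + 32 + 16 in binary powers of 2.
So 10^688 ≡ 360 · 256 · 685 · 523 ≡ 16 (mod 689).
Since 16 ≠ 1, base 10 is a Fermat witness: 689 is composite.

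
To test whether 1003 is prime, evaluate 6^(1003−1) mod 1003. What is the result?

6^1 ≡ 6 (mod 1003)
6^2 ≡ 6^2 = 36 ≡ 36 (mod 1003)
6^4 ≡ 36^2 = 1296 ≡ 293 (mod 1003)
6^8 ≡ 293^2 = 85849 ≡ 594 (mod 1003)
6^16 ≡ 594^2 = 352836 ≡ 783 (mod 1003)
6^32 ≡ 783^2 = 613089 ≡ 256 (mod 1003)
6^64 ≡ 256^2 = 65536 ≡ 341 (mod 1003)
6^128 ≡ 341^2 = 116281 ≡ 936 (mod 1003)
6^256 ≡ 936^2 = 876096 ≡ 477 (mod 1003)
6^512 ≡ 477^2 = 227529 ≡ 851 (mod 1003)
1002 = 512 + 256 + 128 + 64 + 32 + 8 + 2 in binary powers of 2.
So 6^1002 ≡ 851 · 477 · 936 · 341 · 256 · 594 · 36 ≡ 134 (mod 1003).
Since 134 ≠ 1, base 6 is a Fermat witness: 1003 is composite.

134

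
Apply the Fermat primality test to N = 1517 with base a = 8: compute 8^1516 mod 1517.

8^1 ≡ 8 (mod 1517)
8^2 ≡ 8^2 = 64 ≡ 64 (mod 1517)
8^4 ≡ 64^2 = 4096 ≡ 1062 (mod 1517)
8^8 ≡ 1062^2 = 1127844 ≡ 713 (mod 1517)
8^16 ≡ 713^2 = 508369 ≡ 174 (mod 1517)
8^32 ≡ 174^2 = 30276 ≡ 1453 (mod 1517)
8^64 ≡ 1453^2 = 2111209 ≡ 1062 (mod 1517)
8^128 ≡ 1062^2 = 1127844 ≡ 713 (mod 1517)
8^256 ≡ 713^2 = 508369 ≡ 174 (mod 1517)
8^512 ≡ 174^2 = 30276 ≡ 1453 (mod 1517)
8^1024 ≡ 1453^2 = 2111209 ≡ 1062 (mod 1517)
1516 = 1024 + 256 + 128 + 64 + 32 + 8 + 4 in binary powers of 2.
So 8^1516 ≡ 1062 · 174 · 713 · 1062 · 1453 · 713 · 1062 ≡ 174 (mod 1517).
Since 174 ≠ 1, base 8 is a Fermat witness: 1517 is composite.

174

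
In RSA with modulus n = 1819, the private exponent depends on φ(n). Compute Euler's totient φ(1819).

1696

Factor: 1819 = 17 · 107.
φ(1819) = (17−1) · (107−1) = 16 · 106 = 1696.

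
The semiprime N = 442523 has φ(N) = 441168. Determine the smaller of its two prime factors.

φ(n) = (p−1)(q−1) = n − (p+q) + 1, so p + q = 442523 − 441168 + 1 = 1356.
p and q are the roots of t² − 1356t + 442523 = 0.
Discriminant: 1356² − 4·442523 = 1838736 − 1770092 = 68644; √68644 = 262.
q = (1356 − 262)/2 = 547, p = (1356 + 262)/2 = 809.
Check: 547 · 809 = 442523.

547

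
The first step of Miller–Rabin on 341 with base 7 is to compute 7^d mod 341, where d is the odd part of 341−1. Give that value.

87

341 − 1 = 340 = 2^2 · 85, so d = 85.
7^1 ≡ 7 (mod 341)
7^2 ≡ 7^2 = 49 ≡ 49 (mod 341)
7^4 ≡ 49^2 = 2401 ≡ 14 (mod 341)
7^8 ≡ 14^2 = 196 ≡ 196 (mod 341)
7^16 ≡ 196^2 = 38416 ≡ 224 (mod 341)
7^32 ≡ 224^2 = 50176 ≡ 49 (mod 341)
7^64 ≡ 49^2 = 2401 ≡ 14 (mod 341)
85 = 64 + 16 + 4 + 1 in binary powers of 2.
So 7^85 ≡ 14 · 224 · 14 · 7 ≡ 87 (mod 341).
Squaring chain: 87 → 67; never reaches −1, so base 7 is a Miller–Rabin witness that 341 is composite.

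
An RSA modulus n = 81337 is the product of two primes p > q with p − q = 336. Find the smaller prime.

Since p = q + 336, we have 81337 = q(q + 336), so q² + 336q − 81337 = 0.
Discriminant: 336² + 4·81337 = 112896 + 325348 = 438244; √438244 = 662.
q = (−336 + 662)/2 = 163, and p = q + 336 = 499.
Check: 163 · 499 = 81337.

163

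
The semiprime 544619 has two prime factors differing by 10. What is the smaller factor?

Since p = q + 10, we have 544619 = q(q + 10), so q² + 10q − 544619 = 0.
Discriminant: 10² + 4·544619 = 100 + 2178476 = 2178576; √2178576 = 1476.
q = (−10 + 1476)/2 = 733, and p = q + 10 = 743.
Check: 733 · 743 = 544619.

733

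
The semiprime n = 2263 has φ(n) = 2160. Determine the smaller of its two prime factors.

31

φ(n) = (p−1)(q−1) = n − (p+q) + 1, so p + q = 2263 − 2160 + 1 = 104.
p and q are the roots of t² − 104t + 2263 = 0.
Discriminant: 104² − 4·2263 = 10816 − 9052 = 1764; √1764 = 42.
q = (104 − 42)/2 = 31, p = (104 + 42)/2 = 73.
Check: 31 · 73 = 2263.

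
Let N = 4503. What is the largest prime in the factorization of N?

79

4503 = 3 · 1501
1501 = 19 · 79
79 is prime.
So 4503 = 3 · 19 · 79; the largest prime factor is 79.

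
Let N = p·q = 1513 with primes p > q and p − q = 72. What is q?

17

Since p = q + 72, we have 1513 = q(q + 72), so q² + 72q − 1513 = 0.
Discriminant: 72² + 4·1513 = 5184 + 6052 = 11236; √11236 = 106.
q = (−72 + 106)/2 = 17, and p = q + 72 = 89.
Check: 17 · 89 = 1513.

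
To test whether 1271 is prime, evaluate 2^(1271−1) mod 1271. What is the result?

1024

2^1 ≡ 2 (mod 1271)
2^2 ≡ 2^2 = 4 ≡ 4 (mod 1271)
2^4 ≡ 4^2 = 16 ≡ 16 (mod 1271)
2^8 ≡ 16^2 = 256 ≡ 256 (mod 1271)
2^16 ≡ 256^2 = 65536 ≡ 715 (mod 1271)
2^32 ≡ 715^2 = 511225 ≡ 283 (mod 1271)
2^64 ≡ 283^2 = 80089 ≡ 16 (mod 1271)
2^128 ≡ 16^2 = 256 ≡ 256 (mod 1271)
2^256 ≡ 256^2 = 65536 ≡ 715 (mod 1271)
2^512 ≡ 715^2 = 511225 ≡ 283 (mod 1271)
2^1024 ≡ 283^2 = 80089 ≡ 16 (mod 1271)
1270 = 1024 + 128 + 64 + 32 + 16 + 4 + 2 in binary powers of 2.
So 2^1270 ≡ 16 · 256 · 16 · 283 · 715 · 16 · 4 ≡ 1024 (mod 1271).
Since 1024 ≠ 1, base 2 is a Fermat witness: 1271 is composite.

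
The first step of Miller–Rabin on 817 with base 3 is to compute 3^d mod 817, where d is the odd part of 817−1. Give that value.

817 − 1 = 816 = 2^4 · 51, so d = 51.
3^1 ≡ 3 (mod 817)
3^2 ≡ 3^2 = 9 ≡ 9 (mod 817)
3^4 ≡ 9^2 = 81 ≡ 81 (mod 817)
3^8 ≡ 81^2 = 6561 ≡ 25 (mod 817)
3^16 ≡ 25^2 = 625 ≡ 625 (mod 817)
3^32 ≡ 625^2 = 390625 ≡ 99 (mod 817)
51 = 32 + 16 + 2 + 1 in binary powers of 2.
So 3^51 ≡ 99 · 625 · 9 · 3 ≡ 677 (mod 817).
Squaring chain: 677 → 809 → 64 → 11; never reaches −1, so base 3 is a Miller–Rabin witness that 817 is composite.

677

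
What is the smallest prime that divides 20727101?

71

20727101 is odd.
Digit sum 20, not divisible by 3.
Ends in 1: not divisible by 5.
7: 20727101 = 7·2961014 + 3
11: 20727101 = 11·1884281 + 10
13: 20727101 = 13·1594392 + 5
17: 20727101 = 17·1219241 + 4
19: 20727101 = 19·1090900 + 1
23: 20727101 = 23·901178 + 7
29: 20727101 = 29·714727 + 18
31: 20727101 = 31·668616 + 5
37: 20727101 = 37·560191 + 34
41: 20727101 = 41·505539 + 2
43: 20727101 = 43·482025 + 26
47: 20727101 = 47·441002 + 7
53: 20727101 = 53·391077 + 20
59: 20727101 = 59·351306 + 47
61: 20727101 = 61·339788 + 33
67: 20727101 = 67·309359 + 48
71: 20727101 = 71·291931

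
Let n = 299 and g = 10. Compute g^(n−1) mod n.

10^1 ≡ 10 (mod 299)
10^2 ≡ 10^2 = 100 ≡ 100 (mod 299)
10^4 ≡ 100^2 = 10000 ≡ 133 (mod 299)
10^8 ≡ 133^2 = 17689 ≡ 48 (mod 299)
10^16 ≡ 48^2 = 2304 ≡ 211 (mod 299)
10^32 ≡ 211^2 = 44521 ≡ 269 (mod 299)
10^64 ≡ 269^2 = 72361 ≡ 3 (mod 299)
10^128 ≡ 3^2 = 9 ≡ 9 (mod 299)
10^256 ≡ 9^2 = 81 ≡ 81 (mod 299)
298 = 256 + 32 + 8 + 2 in binary powers of 2.
So 10^298 ≡ 81 · 269 · 48 · 100 ≡ 289 (mod 299).
Since 289 ≠ 1, base 10 is a Fermat witness: 299 is composite.

289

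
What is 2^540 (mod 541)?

1

2^1 ≡ 2 (mod 541)
2^2 ≡ 2^2 = 4 ≡ 4 (mod 541)
2^4 ≡ 4^2 = 16 ≡ 16 (mod 541)
2^8 ≡ 16^2 = 256 ≡ 256 (mod 541)
2^16 ≡ 256^2 = 65536 ≡ 75 (mod 541)
2^32 ≡ 75^2 = 5625 ≡ 215 (mod 541)
2^64 ≡ 215^2 = 46225 ≡ 240 (mod 541)
2^128 ≡ 240^2 = 57600 ≡ 254 (mod 541)
2^256 ≡ 254^2 = 64516 ≡ 137 (mod 541)
2^512 ≡ 137^2 = 18769 ≡ 375 (mod 541)
540 = 512 + 16 + 8 + 4 in binary powers of 2.
So 2^540 ≡ 375 · 75 · 256 · 16 ≡ 1 (mod 541).
Since the result is 1, base 2 gives no evidence that 541 is composite.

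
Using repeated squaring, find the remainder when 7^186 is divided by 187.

70

7^1 ≡ 7 (mod 187)
7^2 ≡ 7^2 = 49 ≡ 49 (mod 187)
7^4 ≡ 49^2 = 2401 ≡ 157 (mod 187)
7^8 ≡ 157^2 = 24649 ≡ 152 (mod 187)
7^16 ≡ 152^2 = 23104 ≡ 103 (mod 187)
7^32 ≡ 103^2 = 10609 ≡ 137 (mod 187)
7^64 ≡ 137^2 = 18769 ≡ 69 (mod 187)
7^128 ≡ 69^2 = 4761 ≡ 86 (mod 187)
186 = 128 + 32 + 16 + 8 + 2 in binary powers of 2.
So 7^186 ≡ 86 · 137 · 103 · 152 · 49 ≡ 70 (mod 187).
Since 70 ≠ 1, base 7 is a Fermat witness: 187 is composite.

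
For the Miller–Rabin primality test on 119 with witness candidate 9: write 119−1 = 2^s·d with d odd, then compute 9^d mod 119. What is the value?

119 − 1 = 118 = 2^1 · 59, so d = 59.
9^1 ≡ 9 (mod 119)
9^2 ≡ 9^2 = 81 ≡ 81 (mod 119)
9^4 ≡ 81^2 = 6561 ≡ 16 (mod 119)
9^8 ≡ 16^2 = 256 ≡ 18 (mod 119)
9^16 ≡ 18^2 = 324 ≡ 86 (mod 119)
9^32 ≡ 86^2 = 7396 ≡ 18 (mod 119)
59 = 32 + 16 + 8 + 2 + 1 in binary powers of 2.
So 9^59 ≡ 18 · 86 · 18 · 81 · 9 ≡ 32 (mod 119).
Squaring chain: 32; never reaches −1, so base 9 is a Miller–Rabin witness that 119 is composite.

32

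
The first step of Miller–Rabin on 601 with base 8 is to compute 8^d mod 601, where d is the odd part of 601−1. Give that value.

601 − 1 = 600 = 2^3 · 75, so d = 75.
8^1 ≡ 8 (mod 601)
8^2 ≡ 8^2 = 64 ≡ 64 (mod 601)
8^4 ≡ 64^2 = 4096 ≡ 490 (mod 601)
8^8 ≡ 490^2 = 240100 ≡ 301 (mod 601)
8^16 ≡ 301^2 = 90601 ≡ 451 (mod 601)
8^32 ≡ 451^2 = 203401 ≡ 263 (mod 601)
8^64 ≡ 263^2 = 69169 ≡ 54 (mod 601)
75 = 64 + 8 + 2 + 1 in binary powers of 2.
So 8^75 ≡ 54 · 301 · 64 · 8 ≡ 1 (mod 601).
Since 8^d ≡ 1 (mod 601), base 8 does not prove 601 composite.

1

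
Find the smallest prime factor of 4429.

4429 is odd.
Digit sum 19, not divisible by 3.
Ends in 9: not divisible by 5.
7: 4429 = 7·632 + 5
11: 4429 = 11·402 + 7
13: 4429 = 13·340 + 9
17: 4429 = 17·260 + 9
19: 4429 = 19·233 + 2
23: 4429 = 23·192 + 13
29: 4429 = 29·152 + 21
31: 4429 = 31·142 + 27
37: 4429 = 37·119 + 26
41: 4429 = 41·108 + 1
43: 4429 = 43·103

43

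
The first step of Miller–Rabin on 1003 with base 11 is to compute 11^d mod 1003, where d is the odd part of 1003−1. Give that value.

1003 − 1 = 1002 = 2^1 · 501, so d = 501.
11^1 ≡ 11 (mod 1003)
11^2 ≡ 11^2 = 121 ≡ 121 (mod 1003)
11^4 ≡ 121^2 = 14641 ≡ 599 (mod 1003)
11^8 ≡ 599^2 = 358801 ≡ 730 (mod 1003)
11^16 ≡ 730^2 = 532900 ≡ 307 (mod 1003)
11^32 ≡ 307^2 = 94249 ≡ 970 (mod 1003)
11^64 ≡ 970^2 = 940900 ≡ 86 (mod 1003)
11^128 ≡ 86^2 = 7396 ≡ 375 (mod 1003)
11^256 ≡ 375^2 = 140625 ≡ 205 (mod 1003)
501 = 256 + 128 + 64 + 32 + 16 + 4 + 1 in binary powers of 2.
So 11^501 ≡ 205 · 375 · 86 · 970 · 307 · 599 · 11 ≡ 214 (mod 1003).
Squaring chain: 214; never reaches −1, so base 11 is a Miller–Rabin witness that 1003 is composite.

214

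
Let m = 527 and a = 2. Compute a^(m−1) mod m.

64

2^1 ≡ 2 (mod 527)
2^2 ≡ 2^2 = 4 ≡ 4 (mod 527)
2^4 ≡ 4^2 = 16 ≡ 16 (mod 527)
2^8 ≡ 16^2 = 256 ≡ 256 (mod 527)
2^16 ≡ 256^2 = 65536 ≡ 188 (mod 527)
2^32 ≡ 188^2 = 35344 ≡ 35 (mod 527)
2^64 ≡ 35^2 = 1225 ≡ 171 (mod 527)
2^128 ≡ 171^2 = 29241 ≡ 256 (mod 527)
2^256 ≡ 256^2 = 65536 ≡ 188 (mod 527)
2^512 ≡ 188^2 = 35344 ≡ 35 (mod 527)
526 = 512 + 8 + 4 + 2 in binary powers of 2.
So 2^526 ≡ 35 · 256 · 16 · 4 ≡ 64 (mod 527).
Since 64 ≠ 1, base 2 is a Fermat witness: 527 is composite.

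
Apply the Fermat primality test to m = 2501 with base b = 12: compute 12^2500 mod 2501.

901

12^1 ≡ 12 (mod 2501)
12^2 ≡ 12^2 = 144 ≡ 144 (mod 2501)
12^4 ≡ 144^2 = 20736 ≡ 728 (mod 2501)
12^8 ≡ 728^2 = 529984 ≡ 2273 (mod 2501)
12^16 ≡ 2273^2 = 5166529 ≡ 1964 (mod 2501)
12^32 ≡ 1964^2 = 3857296 ≡ 754 (mod 2501)
12^64 ≡ 754^2 = 568516 ≡ 789 (mod 2501)
12^128 ≡ 789^2 = 622521 ≡ 2273 (mod 2501)
12^256 ≡ 2273^2 = 5166529 ≡ 1964 (mod 2501)
12^512 ≡ 1964^2 = 3857296 ≡ 754 (mod 2501)
12^1024 ≡ 754^2 = 568516 ≡ 789 (mod 2501)
12^2048 ≡ 789^2 = 622521 ≡ 2273 (mod 2501)
2500 = 2048 + 256 + 128 + 64 + 4 in binary powers of 2.
So 12^2500 ≡ 2273 · 1964 · 2273 · 789 · 728 ≡ 901 (mod 2501).
Since 901 ≠ 1, base 12 is a Fermat witness: 2501 is composite.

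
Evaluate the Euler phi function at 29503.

Factor: 29503 = 163 · 181.
φ(29503) = (163−1) · (181−1) = 162 · 180 = 29160.

29160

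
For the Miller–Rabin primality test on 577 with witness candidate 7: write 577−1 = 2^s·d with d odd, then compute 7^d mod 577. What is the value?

535

577 − 1 = 576 = 2^6 · 9, so d = 9.
7^1 ≡ 7 (mod 577)
7^2 ≡ 7^2 = 49 ≡ 49 (mod 577)
7^4 ≡ 49^2 = 2401 ≡ 93 (mod 577)
7^8 ≡ 93^2 = 8649 ≡ 571 (mod 577)
9 = 8 + 1 in binary powers of 2.
So 7^9 ≡ 571 · 7 ≡ 535 (mod 577).
Squaring chain: 535 → 33 → 512 → 186 → 553 → 576; reaches −1, so base 7 does not prove 577 composite.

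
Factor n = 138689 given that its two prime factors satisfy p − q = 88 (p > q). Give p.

Since p = q + 88, we have 138689 = q(q + 88), so q² + 88q − 138689 = 0.
Discriminant: 88² + 4·138689 = 7744 + 554756 = 562500; √562500 = 750.
q = (−88 + 750)/2 = 331, and p = q + 88 = 419.
Check: 331 · 419 = 138689.

419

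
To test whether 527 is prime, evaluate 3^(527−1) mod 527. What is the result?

121

3^1 ≡ 3 (mod 527)
3^2 ≡ 3^2 = 9 ≡ 9 (mod 527)
3^4 ≡ 9^2 = 81 ≡ 81 (mod 527)
3^8 ≡ 81^2 = 6561 ≡ 237 (mod 527)
3^16 ≡ 237^2 = 56169 ≡ 307 (mod 527)
3^32 ≡ 307^2 = 94249 ≡ 443 (mod 527)
3^64 ≡ 443^2 = 196249 ≡ 205 (mod 527)
3^128 ≡ 205^2 = 42025 ≡ 392 (mod 527)
3^256 ≡ 392^2 = 153664 ≡ 307 (mod 527)
3^512 ≡ 307^2 = 94249 ≡ 443 (mod 527)
526 = 512 + 8 + 4 + 2 in binary powers of 2.
So 3^526 ≡ 443 · 237 · 81 · 9 ≡ 121 (mod 527).
Since 121 ≠ 1, base 3 is a Fermat witness: 527 is composite.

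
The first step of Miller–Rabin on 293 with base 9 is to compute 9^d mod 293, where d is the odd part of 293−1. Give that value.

292

293 − 1 = 292 = 2^2 · 73, so d = 73.
9^1 ≡ 9 (mod 293)
9^2 ≡ 9^2 = 81 ≡ 81 (mod 293)
9^4 ≡ 81^2 = 6561 ≡ 115 (mod 293)
9^8 ≡ 115^2 = 13225 ≡ 40 (mod 293)
9^16 ≡ 40^2 = 1600 ≡ 135 (mod 293)
9^32 ≡ 135^2 = 18225 ≡ 59 (mod 293)
9^64 ≡ 59^2 = 3481 ≡ 258 (mod 293)
73 = 64 + 8 + 1 in binary powers of 2.
So 9^73 ≡ 258 · 40 · 9 ≡ 292 (mod 293).
Since 9^d ≡ 292 (mod 293), base 9 does not prove 293 composite.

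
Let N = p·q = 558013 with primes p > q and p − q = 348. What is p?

941

Since p = q + 348, we have 558013 = q(q + 348), so q² + 348q − 558013 = 0.
Discriminant: 348² + 4·558013 = 121104 + 2232052 = 2353156; √2353156 = 1534.
q = (−348 + 1534)/2 = 593, and p = q + 348 = 941.
Check: 593 · 941 = 558013.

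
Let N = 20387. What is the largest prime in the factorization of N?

37

20387 = 19 · 1073
1073 = 29 · 37
37 is prime.
So 20387 = 19 · 29 · 37; the largest prime factor is 37.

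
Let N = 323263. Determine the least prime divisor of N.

323263 is odd.
Digit sum 19, not divisible by 3.
Ends in 3: not divisible by 5.
7: 323263 = 7·46180 + 3
11: 323263 = 11·29387 + 6
13: 323263 = 13·24866 + 5
17: 323263 = 17·19015 + 8
19: 323263 = 19·17013 + 16
23: 323263 = 23·14054 + 21
29: 323263 = 29·11147

29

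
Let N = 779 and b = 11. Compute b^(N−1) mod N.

11^1 ≡ 11 (mod 779)
11^2 ≡ 11^2 = 121 ≡ 121 (mod 779)
11^4 ≡ 121^2 = 14641 ≡ 619 (mod 779)
11^8 ≡ 619^2 = 383161 ≡ 672 (mod 779)
11^16 ≡ 672^2 = 451584 ≡ 543 (mod 779)
11^32 ≡ 543^2 = 294849 ≡ 387 (mod 779)
11^64 ≡ 387^2 = 149769 ≡ 201 (mod 779)
11^128 ≡ 201^2 = 40401 ≡ 672 (mod 779)
11^256 ≡ 672^2 = 451584 ≡ 543 (mod 779)
11^512 ≡ 543^2 = 294849 ≡ 387 (mod 779)
778 = 512 + 256 + 8 + 2 in binary powers of 2.
So 11^778 ≡ 387 · 543 · 672 · 121 ≡ 144 (mod 779).
Since 144 ≠ 1, base 11 is a Fermat witness: 779 is composite.

144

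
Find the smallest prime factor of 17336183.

67

17336183 is odd.
Digit sum 32, not divisible by 3.
Ends in 3: not divisible by 5.
7: 17336183 = 7·2476597 + 4
11: 17336183 = 11·1576016 + 7
13: 17336183 = 13·1333552 + 7
17: 17336183 = 17·1019775 + 8
19: 17336183 = 19·912430 + 13
23: 17336183 = 23·753747 + 2
29: 17336183 = 29·597799 + 12
31: 17336183 = 31·559231 + 22
37: 17336183 = 37·468545 + 18
41: 17336183 = 41·422833 + 30
43: 17336183 = 43·403167 + 2
47: 17336183 = 47·368854 + 45
53: 17336183 = 53·327097 + 42
59: 17336183 = 59·293833 + 36
61: 17336183 = 61·284199 + 44
67: 17336183 = 67·258749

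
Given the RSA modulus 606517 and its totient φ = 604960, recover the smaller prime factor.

761

φ(n) = (p−1)(q−1) = n − (p+q) + 1, so p + q = 606517 − 604960 + 1 = 1558.
p and q are the roots of t² − 1558t + 606517 = 0.
Discriminant: 1558² − 4·606517 = 2427364 − 2426068 = 1296; √1296 = 36.
q = (1558 − 36)/2 = 761, p = (1558 + 36)/2 = 797.
Check: 761 · 797 = 606517.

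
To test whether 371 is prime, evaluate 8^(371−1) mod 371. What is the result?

218

8^1 ≡ 8 (mod 371)
8^2 ≡ 8^2 = 64 ≡ 64 (mod 371)
8^4 ≡ 64^2 = 4096 ≡ 15 (mod 371)
8^8 ≡ 15^2 = 225 ≡ 225 (mod 371)
8^16 ≡ 225^2 = 50625 ≡ 169 (mod 371)
8^32 ≡ 169^2 = 28561 ≡ 365 (mod 371)
8^64 ≡ 365^2 = 133225 ≡ 36 (mod 371)
8^128 ≡ 36^2 = 1296 ≡ 183 (mod 371)
8^256 ≡ 183^2 = 33489 ≡ 99 (mod 371)
370 = 256 + 64 + 32 + 16 + 2 in binary powers of 2.
So 8^370 ≡ 99 · 36 · 365 · 169 · 64 ≡ 218 (mod 371).
Since 218 ≠ 1, base 8 is a Fermat witness: 371 is composite.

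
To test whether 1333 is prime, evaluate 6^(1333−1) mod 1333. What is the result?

6^1 ≡ 6 (mod 1333)
6^2 ≡ 6^2 = 36 ≡ 36 (mod 1333)
6^4 ≡ 36^2 = 1296 ≡ 1296 (mod 1333)
6^8 ≡ 1296^2 = 1679616 ≡ 36 (mod 1333)
6^16 ≡ 36^2 = 1296 ≡ 1296 (mod 1333)
6^32 ≡ 1296^2 = 1679616 ≡ 36 (mod 1333)
6^64 ≡ 36^2 = 1296 ≡ 1296 (mod 1333)
6^128 ≡ 1296^2 = 1679616 ≡ 36 (mod 1333)
6^256 ≡ 36^2 = 1296 ≡ 1296 (mod 1333)
6^512 ≡ 1296^2 = 1679616 ≡ 36 (mod 1333)
6^1024 ≡ 36^2 = 1296 ≡ 1296 (mod 1333)
1332 = 1024 + 256 + 32 + 16 + 4 in binary powers of 2.
So 6^1332 ≡ 1296 · 1296 · 36 · 1296 · 1296 ≡ 1 (mod 1333).
Since the result is 1, base 6 gives no evidence that 1333 is composite.

1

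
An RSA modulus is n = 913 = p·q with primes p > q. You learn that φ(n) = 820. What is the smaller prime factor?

11

φ(n) = (p−1)(q−1) = n − (p+q) + 1, so p + q = 913 − 820 + 1 = 94.
p and q are the roots of t² − 94t + 913 = 0.
Discriminant: 94² − 4·913 = 8836 − 3652 = 5184; √5184 = 72.
q = (94 − 72)/2 = 11, p = (94 + 72)/2 = 83.
Check: 11 · 83 = 913.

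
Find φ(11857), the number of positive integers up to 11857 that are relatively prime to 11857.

Factor: 11857 = 71 · 167.
φ(11857) = (71−1) · (167−1) = 70 · 166 = 11620.

11620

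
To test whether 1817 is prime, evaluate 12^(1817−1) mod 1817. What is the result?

12^1 ≡ 12 (mod 1817)
12^2 ≡ 12^2 = 144 ≡ 144 (mod 1817)
12^4 ≡ 144^2 = 20736 ≡ 749 (mod 1817)
12^8 ≡ 749^2 = 561001 ≡ 1365 (mod 1817)
12^16 ≡ 1365^2 = 1863225 ≡ 800 (mod 1817)
12^32 ≡ 800^2 = 640000 ≡ 416 (mod 1817)
12^64 ≡ 416^2 = 173056 ≡ 441 (mod 1817)
12^128 ≡ 441^2 = 194481 ≡ 62 (mod 1817)
12^256 ≡ 62^2 = 3844 ≡ 210 (mod 1817)
12^512 ≡ 210^2 = 44100 ≡ 492 (mod 1817)
12^1024 ≡ 492^2 = 242064 ≡ 403 (mod 1817)
1816 = 1024 + 512 + 256 + 16 + 8 in binary powers of 2.
So 12^1816 ≡ 403 · 492 · 210 · 800 · 1365 ≡ 1553 (mod 1817).
Since 1553 ≠ 1, base 12 is a Fermat witness: 1817 is composite.

1553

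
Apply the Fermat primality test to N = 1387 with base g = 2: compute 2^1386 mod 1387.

2^1 ≡ 2 (mod 1387)
2^2 ≡ 2^2 = 4 ≡ 4 (mod 1387)
2^4 ≡ 4^2 = 16 ≡ 16 (mod 1387)
2^8 ≡ 16^2 = 256 ≡ 256 (mod 1387)
2^16 ≡ 256^2 = 65536 ≡ 347 (mod 1387)
2^32 ≡ 347^2 = 120409 ≡ 1127 (mod 1387)
2^64 ≡ 1127^2 = 1270129 ≡ 1024 (mod 1387)
2^128 ≡ 1024^2 = 1048576 ≡ 4 (mod 1387)
2^256 ≡ 4^2 = 16 ≡ 16 (mod 1387)
2^512 ≡ 16^2 = 256 ≡ 256 (mod 1387)
2^1024 ≡ 256^2 = 65536 ≡ 347 (mod 1387)
1386 = 1024 + 256 + 64 + 32 + 8 + 2 in binary powers of 2.
So 2^1386 ≡ 347 · 16 · 1024 · 1127 · 256 · 4 ≡ 1 (mod 1387).
Since the result is 1, base 2 gives no evidence that 1387 is composite.

1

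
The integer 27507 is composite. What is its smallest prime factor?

27507 is odd.
Digit sum 21, divisible by 3.

3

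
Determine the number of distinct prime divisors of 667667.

5

667667 = 7 · 95381
95381 = 11 · 8671
8671 = 13 · 667
667 = 23 · 29
667667 = 7 · 11 · 13 · 23 · 29, which has 5 distinct prime factors.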